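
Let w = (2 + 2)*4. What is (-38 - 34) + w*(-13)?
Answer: -280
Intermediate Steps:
w = 16 (w = 4*4 = 16)
(-38 - 34) + w*(-13) = (-38 - 34) + 16*(-13) = -72 - 208 = -280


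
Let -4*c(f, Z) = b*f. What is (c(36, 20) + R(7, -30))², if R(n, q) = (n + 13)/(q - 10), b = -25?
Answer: 201601/4 ≈ 50400.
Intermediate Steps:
R(n, q) = (13 + n)/(-10 + q)
c(f, Z) = 25*f/4 (c(f, Z) = -(-25)*f/4 = 25*f/4)
(c(36, 20) + R(7, -30))² = ((25/4)*36 + (13 + 7)/(-10 - 30))² = (225 + 20/(-40))² = (225 - 1/40*20)² = (225 - ½)² = (449/2)² = 201601/4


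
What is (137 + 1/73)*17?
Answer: 170034/73 ≈ 2329.2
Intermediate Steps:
(137 + 1/73)*17 = (10002/73)*17 = 170034/73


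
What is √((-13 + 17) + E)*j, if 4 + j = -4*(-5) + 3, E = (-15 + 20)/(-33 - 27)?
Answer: 19*√141/6 ≈ 37.602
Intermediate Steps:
E = -1/12 (E = 5/(-60) = 5*(-1/60) = -1/12 ≈ -0.083333)
j = 19 (j = -4 + (-4*(-5) + 3) = -4 + (20 + 3) = -4 + 23 = 19)
√((-13 + 17) + E)*j = √((-13 + 17) - 1/12)*19 = √(4 - 1/12)*19 = √(47/12)*19 = (√141/6)*19 = 19*√141/6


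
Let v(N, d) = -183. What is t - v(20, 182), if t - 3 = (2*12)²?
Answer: 762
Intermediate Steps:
t = 579 (t = 3 + (2*12)² = 3 + 24² = 3 + 576 = 579)
t - v(20, 182) = 579 - 1*(-183) = 579 + 183 = 762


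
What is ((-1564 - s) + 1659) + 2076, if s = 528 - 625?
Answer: 2268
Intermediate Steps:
s = -97
((-1564 - s) + 1659) + 2076 = ((-1564 - 1*(-97)) + 1659) + 2076 = ((-1564 + 97) + 1659) + 2076 = (-1467 + 1659) + 2076 = 192 + 2076 = 2268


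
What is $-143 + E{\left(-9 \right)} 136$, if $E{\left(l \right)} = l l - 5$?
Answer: $10193$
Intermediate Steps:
$E{\left(l \right)} = -5 + l^{2}$ ($E{\left(l \right)} = l^{2} - 5 = -5 + l^{2}$)
$-143 + E{\left(-9 \right)} 136 = -143 + \left(-5 + \left(-9\right)^{2}\right) 136 = -143 + \left(-5 + 81\right) 136 = -143 + 76 \cdot 136 = -143 + 10336 = 10193$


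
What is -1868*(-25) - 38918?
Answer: 7782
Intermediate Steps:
-1868*(-25) - 38918 = 46700 - 38918 = 7782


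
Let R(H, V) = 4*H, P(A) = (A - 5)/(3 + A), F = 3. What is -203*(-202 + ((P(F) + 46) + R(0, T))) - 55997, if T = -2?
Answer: -72784/3 ≈ -24261.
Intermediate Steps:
P(A) = (-5 + A)/(3 + A)
-203*(-202 + ((P(F) + 46) + R(0, T))) - 55997 = -203*(-202 + (((-5 + 3)/(3 + 3) + 46) + 4*0)) - 55997 = -203*(-202 + ((-2/6 + 46) + 0)) - 55997 = -203*(-202 + (((⅙)*(-2) + 46) + 0)) - 55997 = -203*(-202 + ((-⅓ + 46) + 0)) - 55997 = -203*(-202 + (137/3 + 0)) - 55997 = -203*(-202 + 137/3) - 55997 = -203*(-469/3) - 55997 = 95207/3 - 55997 = -72784/3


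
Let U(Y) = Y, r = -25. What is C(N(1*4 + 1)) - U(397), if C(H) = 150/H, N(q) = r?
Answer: -403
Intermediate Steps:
N(q) = -25
C(N(1*4 + 1)) - U(397) = 150/(-25) - 1*397 = 150*(-1/25) - 397 = -6 - 397 = -403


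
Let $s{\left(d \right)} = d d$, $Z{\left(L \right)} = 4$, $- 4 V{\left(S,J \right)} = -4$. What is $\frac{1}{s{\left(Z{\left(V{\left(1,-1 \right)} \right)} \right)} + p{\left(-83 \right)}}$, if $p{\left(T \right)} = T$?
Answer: $- \frac{1}{67} \approx -0.014925$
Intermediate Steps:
$V{\left(S,J \right)} = 1$ ($V{\left(S,J \right)} = \left(- \frac{1}{4}\right) \left(-4\right) = 1$)
$s{\left(d \right)} = d^{2}$
$\frac{1}{s{\left(Z{\left(V{\left(1,-1 \right)} \right)} \right)} + p{\left(-83 \right)}} = \frac{1}{4^{2} - 83} = \frac{1}{16 - 83} = \frac{1}{-67} = - \frac{1}{67}$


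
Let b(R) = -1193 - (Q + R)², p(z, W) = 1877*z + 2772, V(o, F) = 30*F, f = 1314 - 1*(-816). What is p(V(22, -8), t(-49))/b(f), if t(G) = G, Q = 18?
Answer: 447708/4615097 ≈ 0.097009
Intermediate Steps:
f = 2130 (f = 1314 + 816 = 2130)
p(z, W) = 2772 + 1877*z
b(R) = -1193 - (18 + R)²
p(V(22, -8), t(-49))/b(f) = (2772 + 1877*(30*(-8)))/(-1193 - (18 + 2130)²) = (2772 + 1877*(-240))/(-1193 - 1*2148²) = (2772 - 450480)/(-1193 - 1*4613904) = -447708/(-1193 - 4613904) = -447708/(-4615097) = -447708*(-1/4615097) = 447708/4615097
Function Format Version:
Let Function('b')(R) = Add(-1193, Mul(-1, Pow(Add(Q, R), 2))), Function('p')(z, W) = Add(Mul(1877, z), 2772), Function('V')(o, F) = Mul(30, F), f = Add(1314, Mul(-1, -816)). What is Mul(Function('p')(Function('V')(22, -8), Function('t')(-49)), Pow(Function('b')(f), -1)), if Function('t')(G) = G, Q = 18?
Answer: Rational(447708, 4615097) ≈ 0.097009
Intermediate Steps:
f = 2130 (f = Add(1314, 816) = 2130)
Function('p')(z, W) = Add(2772, Mul(1877, z))
Function('b')(R) = Add(-1193, Mul(-1, Pow(Add(18, R), 2)))
Mul(Function('p')(Function('V')(22, -8), Function('t')(-49)), Pow(Function('b')(f), -1)) = Mul(Add(2772, Mul(1877, Mul(30, -8))), Pow(Add(-1193, Mul(-1, Pow(Add(18, 2130), 2))), -1)) = Mul(Add(2772, Mul(1877, -240)), Pow(Add(-1193, Mul(-1, Pow(2148, 2))), -1)) = Mul(Add(2772, -450480), Pow(Add(-1193, Mul(-1, 4613904)), -1)) = Mul(-447708, Pow(Add(-1193, -4613904), -1)) = Mul(-447708, Pow(-4615097, -1)) = Mul(-447708, Rational(-1, 4615097)) = Rational(447708, 4615097)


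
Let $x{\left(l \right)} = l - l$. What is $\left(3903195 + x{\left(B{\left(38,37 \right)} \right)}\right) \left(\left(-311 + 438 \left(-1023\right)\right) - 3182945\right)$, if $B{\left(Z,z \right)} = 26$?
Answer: $-14173789099350$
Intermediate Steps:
$x{\left(l \right)} = 0$
$\left(3903195 + x{\left(B{\left(38,37 \right)} \right)}\right) \left(\left(-311 + 438 \left(-1023\right)\right) - 3182945\right) = \left(3903195 + 0\right) \left(\left(-311 + 438 \left(-1023\right)\right) - 3182945\right) = 3903195 \left(\left(-311 - 448074\right) - 3182945\right) = 3903195 \left(-448385 - 3182945\right) = 3903195 \left(-3631330\right) = -14173789099350$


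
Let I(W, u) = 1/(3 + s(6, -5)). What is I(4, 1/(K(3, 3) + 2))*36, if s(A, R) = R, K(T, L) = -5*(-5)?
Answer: -18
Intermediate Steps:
K(T, L) = 25
I(W, u) = -½ (I(W, u) = 1/(3 - 5) = 1/(-2) = -½)
I(4, 1/(K(3, 3) + 2))*36 = -½*36 = -18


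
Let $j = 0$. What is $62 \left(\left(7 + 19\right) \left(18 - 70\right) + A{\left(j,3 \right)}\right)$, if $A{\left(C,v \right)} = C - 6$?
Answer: $-84196$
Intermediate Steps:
$A{\left(C,v \right)} = -6 + C$ ($A{\left(C,v \right)} = C - 6 = -6 + C$)
$62 \left(\left(7 + 19\right) \left(18 - 70\right) + A{\left(j,3 \right)}\right) = 62 \left(\left(7 + 19\right) \left(18 - 70\right) + \left(-6 + 0\right)\right) = 62 \left(26 \left(-52\right) - 6\right) = 62 \left(-1352 - 6\right) = 62 \left(-1358\right) = -84196$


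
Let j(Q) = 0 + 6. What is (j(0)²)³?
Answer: 46656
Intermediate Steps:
j(Q) = 6
(j(0)²)³ = (6²)³ = 36³ = 46656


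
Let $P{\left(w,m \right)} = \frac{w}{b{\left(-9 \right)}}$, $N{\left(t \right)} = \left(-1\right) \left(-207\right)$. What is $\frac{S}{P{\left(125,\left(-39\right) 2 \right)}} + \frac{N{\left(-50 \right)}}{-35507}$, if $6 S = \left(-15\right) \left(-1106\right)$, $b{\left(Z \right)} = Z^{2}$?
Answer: $\frac{1590459876}{887675} \approx 1791.7$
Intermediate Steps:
$N{\left(t \right)} = 207$
$S = 2765$ ($S = \frac{\left(-15\right) \left(-1106\right)}{6} = \frac{1}{6} \cdot 16590 = 2765$)
$P{\left(w,m \right)} = \frac{w}{81}$ ($P{\left(w,m \right)} = \frac{w}{\left(-9\right)^{2}} = \frac{w}{81}$)
$\frac{S}{P{\left(125,\left(-39\right) 2 \right)}} + \frac{N{\left(-50 \right)}}{-35507} = \frac{2765}{\frac{1}{81} \cdot 125} + \frac{207}{-35507} = \frac{2765}{\frac{125}{81}} + 207 \left(- \frac{1}{35507}\right) = 2765 \cdot \frac{81}{125} - \frac{207}{35507} = \frac{44793}{25} - \frac{207}{35507} = \frac{1590459876}{887675}$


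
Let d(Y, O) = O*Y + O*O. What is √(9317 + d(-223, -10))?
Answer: √11647 ≈ 107.92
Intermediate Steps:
d(Y, O) = O² + O*Y (d(Y, O) = O*Y + O² = O² + O*Y)
√(9317 + d(-223, -10)) = √(9317 - 10*(-10 - 223)) = √(9317 - 10*(-233)) = √(9317 + 2330) = √11647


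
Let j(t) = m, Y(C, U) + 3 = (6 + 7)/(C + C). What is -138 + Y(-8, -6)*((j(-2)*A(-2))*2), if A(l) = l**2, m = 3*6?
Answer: -687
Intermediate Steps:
Y(C, U) = -3 + 13/(2*C) (Y(C, U) = -3 + (6 + 7)/(C + C) = -3 + 13/((2*C)) = -3 + 13*(1/(2*C)) = -3 + 13/(2*C))
m = 18
j(t) = 18
-138 + Y(-8, -6)*((j(-2)*A(-2))*2) = -138 + (-3 + (13/2)/(-8))*((18*(-2)**2)*2) = -138 + (-3 + (13/2)*(-1/8))*((18*4)*2) = -138 + (-3 - 13/16)*(72*2) = -138 - 61/16*144 = -138 - 549 = -687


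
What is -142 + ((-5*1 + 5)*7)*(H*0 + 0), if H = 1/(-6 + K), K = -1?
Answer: -142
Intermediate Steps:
H = -⅐ (H = 1/(-6 - 1) = 1/(-7) = -⅐ ≈ -0.14286)
-142 + ((-5*1 + 5)*7)*(H*0 + 0) = -142 + ((-5*1 + 5)*7)*(-⅐*0 + 0) = -142 + ((-5 + 5)*7)*(0 + 0) = -142 + (0*7)*0 = -142 + 0*0 = -142 + 0 = -142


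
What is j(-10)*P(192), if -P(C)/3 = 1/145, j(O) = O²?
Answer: -60/29 ≈ -2.0690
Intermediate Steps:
P(C) = -3/145
j(-10)*P(192) = (-10)²*(-3/145) = 100*(-3/145) = -60/29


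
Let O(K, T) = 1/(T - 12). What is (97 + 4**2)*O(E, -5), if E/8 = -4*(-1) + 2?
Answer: -113/17 ≈ -6.6471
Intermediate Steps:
E = 48 (E = 8*(-4*(-1) + 2) = 8*(4 + 2) = 8*6 = 48)
O(K, T) = 1/(-12 + T)
(97 + 4**2)*O(E, -5) = (97 + 4**2)/(-12 - 5) = (97 + 16)/(-17) = 113*(-1/17) = -113/17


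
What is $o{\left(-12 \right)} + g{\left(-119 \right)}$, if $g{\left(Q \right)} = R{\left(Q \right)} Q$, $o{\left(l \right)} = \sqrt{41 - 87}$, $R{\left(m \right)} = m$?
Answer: $14161 + i \sqrt{46} \approx 14161.0 + 6.7823 i$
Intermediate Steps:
$o{\left(l \right)} = i \sqrt{46}$ ($o{\left(l \right)} = \sqrt{-46} = i \sqrt{46}$)
$g{\left(Q \right)} = Q^{2}$ ($g{\left(Q \right)} = Q Q = Q^{2}$)
$o{\left(-12 \right)} + g{\left(-119 \right)} = i \sqrt{46} + \left(-119\right)^{2} = i \sqrt{46} + 14161 = 14161 + i \sqrt{46}$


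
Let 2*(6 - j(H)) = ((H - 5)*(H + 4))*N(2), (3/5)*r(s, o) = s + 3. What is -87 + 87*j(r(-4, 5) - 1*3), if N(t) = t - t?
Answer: 435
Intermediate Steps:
r(s, o) = 5 + 5*s/3 (r(s, o) = 5*(s + 3)/3 = 5*(3 + s)/3 = 5 + 5*s/3)
N(t) = 0
j(H) = 6 (j(H) = 6 - (H - 5)*(H + 4)*0/2 = 6 - (-5 + H)*(4 + H)*0/2 = 6 - ½*0 = 6 + 0 = 6)
-87 + 87*j(r(-4, 5) - 1*3) = -87 + 87*6 = -87 + 522 = 435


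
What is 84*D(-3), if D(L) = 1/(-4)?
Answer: -21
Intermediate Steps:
D(L) = -1/4
84*D(-3) = 84*(-1/4) = -21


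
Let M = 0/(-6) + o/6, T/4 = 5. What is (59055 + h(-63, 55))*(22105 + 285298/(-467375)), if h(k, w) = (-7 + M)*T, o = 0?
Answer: 121730633444291/93475 ≈ 1.3023e+9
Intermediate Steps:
T = 20 (T = 4*5 = 20)
M = 0 (M = 0/(-6) + 0/6 = 0*(-⅙) + 0*(⅙) = 0 + 0 = 0)
h(k, w) = -140 (h(k, w) = (-7 + 0)*20 = -7*20 = -140)
(59055 + h(-63, 55))*(22105 + 285298/(-467375)) = (59055 - 140)*(22105 + 285298/(-467375)) = 58915*(22105 + 285298*(-1/467375)) = 58915*(22105 - 285298/467375) = 58915*(10331039077/467375) = 121730633444291/93475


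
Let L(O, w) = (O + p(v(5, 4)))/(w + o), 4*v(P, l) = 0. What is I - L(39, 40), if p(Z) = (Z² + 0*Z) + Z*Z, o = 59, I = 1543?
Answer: 50906/33 ≈ 1542.6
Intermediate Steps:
v(P, l) = 0 (v(P, l) = (¼)*0 = 0)
p(Z) = 2*Z² (p(Z) = (Z² + 0) + Z² = Z² + Z² = 2*Z²)
L(O, w) = O/(59 + w) (L(O, w) = (O + 2*0²)/(w + 59) = (O + 2*0)/(59 + w) = (O + 0)/(59 + w) = O/(59 + w))
I - L(39, 40) = 1543 - 39/(59 + 40) = 1543 - 39/99 = 1543 - 1*13/33 = 1543 - 13/33 = 50906/33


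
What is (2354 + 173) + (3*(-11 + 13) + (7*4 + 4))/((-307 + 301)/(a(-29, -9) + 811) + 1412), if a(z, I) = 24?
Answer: 1489700054/589507 ≈ 2527.0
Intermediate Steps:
(2354 + 173) + (3*(-11 + 13) + (7*4 + 4))/((-307 + 301)/(a(-29, -9) + 811) + 1412) = (2354 + 173) + (3*(-11 + 13) + (7*4 + 4))/((-307 + 301)/(24 + 811) + 1412) = 2527 + (3*2 + (28 + 4))/(-6/835 + 1412) = 2527 + (6 + 32)/(-6*1/835 + 1412) = 2527 + 38/(-6/835 + 1412) = 2527 + 38/(1179014/835) = 2527 + 38*(835/1179014) = 2527 + 15865/589507 = 1489700054/589507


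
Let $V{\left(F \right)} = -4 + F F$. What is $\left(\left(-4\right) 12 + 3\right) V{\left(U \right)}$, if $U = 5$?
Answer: $-945$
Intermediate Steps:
$V{\left(F \right)} = -4 + F^{2}$
$\left(\left(-4\right) 12 + 3\right) V{\left(U \right)} = \left(\left(-4\right) 12 + 3\right) \left(-4 + 5^{2}\right) = \left(-48 + 3\right) \left(-4 + 25\right) = \left(-45\right) 21 = -945$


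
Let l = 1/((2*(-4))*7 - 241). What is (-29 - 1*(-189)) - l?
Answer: 47521/297 ≈ 160.00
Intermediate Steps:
l = -1/297 (l = 1/(-8*7 - 241) = 1/(-56 - 241) = 1/(-297) = -1/297 ≈ -0.0033670)
(-29 - 1*(-189)) - l = (-29 - 1*(-189)) - 1*(-1/297) = (-29 + 189) + 1/297 = 160 + 1/297 = 47521/297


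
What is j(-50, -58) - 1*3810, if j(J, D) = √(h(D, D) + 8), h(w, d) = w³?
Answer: -3810 + 4*I*√12194 ≈ -3810.0 + 441.71*I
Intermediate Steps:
j(J, D) = √(8 + D³) (j(J, D) = √(D³ + 8) = √(8 + D³))
j(-50, -58) - 1*3810 = √(8 + (-58)³) - 1*3810 = √(8 - 195112) - 3810 = √(-195104) - 3810 = 4*I*√12194 - 3810 = -3810 + 4*I*√12194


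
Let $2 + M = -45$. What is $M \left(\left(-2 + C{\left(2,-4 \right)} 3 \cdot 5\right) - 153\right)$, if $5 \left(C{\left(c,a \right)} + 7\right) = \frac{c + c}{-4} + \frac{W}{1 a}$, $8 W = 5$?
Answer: $\frac{396257}{32} \approx 12383.0$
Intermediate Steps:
$W = \frac{5}{8}$ ($W = \frac{1}{8} \cdot 5 = \frac{5}{8} \approx 0.625$)
$M = -47$ ($M = -2 - 45 = -47$)
$C{\left(c,a \right)} = -7 - \frac{c}{10} + \frac{1}{8 a}$ ($C{\left(c,a \right)} = -7 + \frac{\frac{c + c}{-4} + \frac{5}{8 \cdot 1 a}}{5} = -7 + \frac{2 c \left(- \frac{1}{4}\right) + \frac{5}{8 a}}{5} = -7 + \frac{- \frac{c}{2} + \frac{5}{8 a}}{5} = -7 - \left(- \frac{1}{8 a} + \frac{c}{10}\right) = -7 - \frac{c}{10} + \frac{1}{8 a}$)
$M \left(\left(-2 + C{\left(2,-4 \right)} 3 \cdot 5\right) - 153\right) = - 47 \left(\left(-2 + \left(-7 - \frac{1}{5} + \frac{1}{8 \left(-4\right)}\right) 3 \cdot 5\right) - 153\right) = - 47 \left(\left(-2 + \left(-7 - \frac{1}{5} + \frac{1}{8} \left(- \frac{1}{4}\right)\right) 3 \cdot 5\right) - 153\right) = - 47 \left(\left(-2 + \left(-7 - \frac{1}{5} - \frac{1}{32}\right) 3 \cdot 5\right) - 153\right) = - 47 \left(\left(-2 + \left(- \frac{1157}{160}\right) 3 \cdot 5\right) - 153\right) = - 47 \left(\left(-2 - \frac{3471}{32}\right) - 153\right) = - 47 \left(- \frac{3535}{32} - 153\right) = \left(-47\right) \left(- \frac{8431}{32}\right) = \frac{396257}{32}$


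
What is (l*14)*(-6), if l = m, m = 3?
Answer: -252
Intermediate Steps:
l = 3
(l*14)*(-6) = (3*14)*(-6) = 42*(-6) = -252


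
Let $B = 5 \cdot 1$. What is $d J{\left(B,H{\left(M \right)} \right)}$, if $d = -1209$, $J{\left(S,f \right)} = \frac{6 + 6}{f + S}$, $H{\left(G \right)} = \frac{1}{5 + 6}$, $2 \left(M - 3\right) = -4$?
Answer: $- \frac{39897}{14} \approx -2849.8$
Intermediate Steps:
$M = 1$ ($M = 3 + \frac{1}{2} \left(-4\right) = 3 - 2 = 1$)
$B = 5$
$H{\left(G \right)} = \frac{1}{11}$
$J{\left(S,f \right)} = \frac{12}{S + f}$
$d J{\left(B,H{\left(M \right)} \right)} = - 1209 \frac{12}{5 + \frac{1}{11}} = - 1209 \frac{12}{\frac{56}{11}} = - 1209 \cdot 12 \cdot \frac{11}{56} = \left(-1209\right) \frac{33}{14} = - \frac{39897}{14}$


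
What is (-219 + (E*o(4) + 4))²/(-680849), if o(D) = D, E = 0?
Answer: -46225/680849 ≈ -0.067893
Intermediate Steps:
(-219 + (E*o(4) + 4))²/(-680849) = (-219 + (0*4 + 4))²/(-680849) = (-219 + (0 + 4))²*(-1/680849) = (-219 + 4)²*(-1/680849) = (-215)²*(-1/680849) = 46225*(-1/680849) = -46225/680849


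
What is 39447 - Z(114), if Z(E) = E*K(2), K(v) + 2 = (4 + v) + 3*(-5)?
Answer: 40701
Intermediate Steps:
K(v) = -13 + v (K(v) = -2 + ((4 + v) + 3*(-5)) = -2 + ((4 + v) - 15) = -2 + (-11 + v) = -13 + v)
Z(E) = -11*E (Z(E) = E*(-13 + 2) = E*(-11) = -11*E)
39447 - Z(114) = 39447 - (-11)*114 = 39447 - 1*(-1254) = 39447 + 1254 = 40701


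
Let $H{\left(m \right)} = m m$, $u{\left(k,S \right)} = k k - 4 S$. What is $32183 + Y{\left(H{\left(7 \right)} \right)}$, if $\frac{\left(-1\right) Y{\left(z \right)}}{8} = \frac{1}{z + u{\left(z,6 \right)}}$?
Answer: $\frac{39037975}{1213} \approx 32183.0$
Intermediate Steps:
$u{\left(k,S \right)} = k^{2} - 4 S$
$H{\left(m \right)} = m^{2}$
$Y{\left(z \right)} = - \frac{8}{-24 + z + z^{2}}$ ($Y{\left(z \right)} = - \frac{8}{z + \left(z^{2} - 24\right)} = - \frac{8}{z + \left(-24 + z^{2}\right)} = - \frac{8}{-24 + z + z^{2}}$)
$32183 + Y{\left(H{\left(7 \right)} \right)} = 32183 - \frac{8}{-24 + 7^{2} + \left(7^{2}\right)^{2}} = 32183 - \frac{8}{-24 + 49 + 49^{2}} = 32183 - \frac{8}{-24 + 49 + 2401} = 32183 - \frac{8}{2426} = 32183 - \frac{4}{1213} = \frac{39037975}{1213}$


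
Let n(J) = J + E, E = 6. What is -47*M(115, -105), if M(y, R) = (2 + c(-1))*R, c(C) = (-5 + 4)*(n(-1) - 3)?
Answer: 0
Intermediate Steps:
n(J) = 6 + J (n(J) = J + 6 = 6 + J)
c(C) = -2 (c(C) = (-5 + 4)*((6 - 1) - 3) = -(5 - 3) = -1*2 = -2)
M(y, R) = 0 (M(y, R) = (2 - 2)*R = 0*R = 0)
-47*M(115, -105) = -47*0 = 0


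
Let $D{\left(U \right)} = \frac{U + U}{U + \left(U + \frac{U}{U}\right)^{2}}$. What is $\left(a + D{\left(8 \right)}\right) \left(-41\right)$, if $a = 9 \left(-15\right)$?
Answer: $\frac{491959}{89} \approx 5527.6$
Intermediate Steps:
$a = -135$
$D{\left(U \right)} = \frac{2 U}{U + \left(1 + U\right)^{2}}$ ($D{\left(U \right)} = \frac{2 U}{U + \left(U + 1\right)^{2}} = \frac{2 U}{U + \left(1 + U\right)^{2}}$)
$\left(a + D{\left(8 \right)}\right) \left(-41\right) = \left(-135 + 2 \cdot 8 \frac{1}{8 + \left(1 + 8\right)^{2}}\right) \left(-41\right) = \left(-135 + 2 \cdot 8 \frac{1}{8 + 9^{2}}\right) \left(-41\right) = \left(-135 + 2 \cdot 8 \frac{1}{8 + 81}\right) \left(-41\right) = \left(-135 + 2 \cdot 8 \cdot \frac{1}{89}\right) \left(-41\right) = \left(-135 + \frac{16}{89}\right) \left(-41\right) = \left(- \frac{11999}{89}\right) \left(-41\right) = \frac{491959}{89}$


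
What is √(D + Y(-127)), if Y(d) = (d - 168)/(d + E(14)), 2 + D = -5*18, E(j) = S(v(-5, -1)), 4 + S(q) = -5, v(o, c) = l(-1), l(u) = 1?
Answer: I*√415378/68 ≈ 9.4779*I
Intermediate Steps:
v(o, c) = 1
S(q) = -9 (S(q) = -4 - 5 = -9)
E(j) = -9
D = -92 (D = -2 - 5*18 = -2 - 90 = -92)
Y(d) = (-168 + d)/(-9 + d) (Y(d) = (d - 168)/(d - 9) = (-168 + d)/(-9 + d))
√(D + Y(-127)) = √(-92 + (-168 - 127)/(-9 - 127)) = √(-92 - 295/(-136)) = √(-92 - 1/136*(-295)) = √(-92 + 295/136) = √(-12217/136) = I*√415378/68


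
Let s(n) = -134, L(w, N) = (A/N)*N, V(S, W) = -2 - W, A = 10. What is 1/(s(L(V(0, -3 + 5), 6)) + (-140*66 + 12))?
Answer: -1/9362 ≈ -0.00010681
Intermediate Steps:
L(w, N) = 10 (L(w, N) = (10/N)*N = 10)
1/(s(L(V(0, -3 + 5), 6)) + (-140*66 + 12)) = 1/(-134 + (-140*66 + 12)) = 1/(-134 + (-9240 + 12)) = 1/(-134 - 9228) = 1/(-9362) = -1/9362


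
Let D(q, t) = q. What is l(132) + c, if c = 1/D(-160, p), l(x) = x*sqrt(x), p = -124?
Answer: -1/160 + 264*sqrt(33) ≈ 1516.6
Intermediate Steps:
l(x) = x**(3/2)
c = -1/160 (c = 1/(-160) = -1/160 ≈ -0.0062500)
l(132) + c = 132**(3/2) - 1/160 = 264*sqrt(33) - 1/160 = -1/160 + 264*sqrt(33)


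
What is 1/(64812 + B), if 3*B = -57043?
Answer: 3/137393 ≈ 2.1835e-5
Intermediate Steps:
B = -57043/3 (B = (⅓)*(-57043) = -57043/3 ≈ -19014.)
1/(64812 + B) = 1/(64812 - 57043/3) = 1/(137393/3) = 3/137393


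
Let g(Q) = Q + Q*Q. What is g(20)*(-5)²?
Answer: 10500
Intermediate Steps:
g(Q) = Q + Q²
g(20)*(-5)² = (20*(1 + 20))*(-5)² = (20*21)*25 = 420*25 = 10500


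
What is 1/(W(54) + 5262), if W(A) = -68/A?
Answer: 27/142040 ≈ 0.00019009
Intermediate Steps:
1/(W(54) + 5262) = 1/(-68/54 + 5262) = 1/(-68*1/54 + 5262) = 1/(-34/27 + 5262) = 1/(142040/27) = 27/142040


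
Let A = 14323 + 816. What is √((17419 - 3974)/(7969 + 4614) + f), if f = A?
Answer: 33*√2201244854/12583 ≈ 123.04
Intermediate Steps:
A = 15139
f = 15139
√((17419 - 3974)/(7969 + 4614) + f) = √((17419 - 3974)/(7969 + 4614) + 15139) = √(13445/12583 + 15139) = √(190507482/12583) = 33*√2201244854/12583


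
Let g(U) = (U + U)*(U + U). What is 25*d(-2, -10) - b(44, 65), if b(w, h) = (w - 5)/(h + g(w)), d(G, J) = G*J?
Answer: 1301487/2603 ≈ 500.00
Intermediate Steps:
g(U) = 4*U² (g(U) = (2*U)*(2*U) = 4*U²)
b(w, h) = (-5 + w)/(h + 4*w²) (b(w, h) = (w - 5)/(h + 4*w²) = (-5 + w)/(h + 4*w²))
25*d(-2, -10) - b(44, 65) = 25*(-2*(-10)) - (-5 + 44)/(65 + 4*44²) = 25*20 - 39/(65 + 4*1936) = 500 - 39/(65 + 7744) = 500 - 39/7809 = 500 - 1*13/2603 = 500 - 13/2603 = 1301487/2603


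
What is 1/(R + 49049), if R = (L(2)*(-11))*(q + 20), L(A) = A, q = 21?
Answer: 1/48147 ≈ 2.0770e-5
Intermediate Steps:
R = -902 (R = (2*(-11))*(21 + 20) = -22*41 = -902)
1/(R + 49049) = 1/(-902 + 49049) = 1/48147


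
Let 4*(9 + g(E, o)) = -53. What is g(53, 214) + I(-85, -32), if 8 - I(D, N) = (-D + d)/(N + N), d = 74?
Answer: -753/64 ≈ -11.766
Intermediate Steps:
g(E, o) = -89/4 (g(E, o) = -9 + (¼)*(-53) = -9 - 53/4 = -89/4)
I(D, N) = 8 - (74 - D)/(2*N) (I(D, N) = 8 - (-D + 74)/(N + N) = 8 - (74 - D)/(2*N))
g(53, 214) + I(-85, -32) = -89/4 + (½)*(-74 - 85 + 16*(-32))/(-32) = -89/4 + (½)*(-1/32)*(-74 - 85 - 512) = -89/4 + (½)*(-1/32)*(-671) = -89/4 + 671/64 = -753/64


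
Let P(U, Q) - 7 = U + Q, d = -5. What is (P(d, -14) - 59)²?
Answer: 5041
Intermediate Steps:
P(U, Q) = 7 + Q + U (P(U, Q) = 7 + (U + Q) = 7 + (Q + U) = 7 + Q + U)
(P(d, -14) - 59)² = ((7 - 14 - 5) - 59)² = (-12 - 59)² = (-71)² = 5041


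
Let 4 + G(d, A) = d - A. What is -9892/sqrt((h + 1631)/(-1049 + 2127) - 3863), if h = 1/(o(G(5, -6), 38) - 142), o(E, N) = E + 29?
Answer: 138488*I*sqrt(257245484617)/441244399 ≈ 159.19*I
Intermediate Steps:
G(d, A) = -4 + d - A (G(d, A) = -4 + (d - A) = -4 + d - A)
o(E, N) = 29 + E
h = -1/106 (h = 1/((29 + (-4 + 5 - 1*(-6))) - 142) = 1/((29 + (-4 + 5 + 6)) - 142) = 1/((29 + 7) - 142) = 1/(36 - 142) = 1/(-106) = -1/106 ≈ -0.0094340)
-9892/sqrt((h + 1631)/(-1049 + 2127) - 3863) = -9892/sqrt((-1/106 + 1631)/(-1049 + 2127) - 3863) = -9892/sqrt((172885/106)/1078 - 3863) = -9892/sqrt((172885/106)*(1/1078) - 3863) = -9892/sqrt(172885/114268 - 3863) = -9892*(-14*I*sqrt(257245484617)/441244399) = -(-138488)*I*sqrt(257245484617)/441244399 = 138488*I*sqrt(257245484617)/441244399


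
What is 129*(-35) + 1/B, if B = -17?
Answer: -76756/17 ≈ -4515.1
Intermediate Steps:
129*(-35) + 1/B = 129*(-35) + 1/(-17) = -4515 - 1/17 = -76756/17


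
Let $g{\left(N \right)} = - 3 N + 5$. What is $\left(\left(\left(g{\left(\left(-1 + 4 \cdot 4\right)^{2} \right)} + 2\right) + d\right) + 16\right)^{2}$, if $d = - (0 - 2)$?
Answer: $422500$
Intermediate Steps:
$g{\left(N \right)} = 5 - 3 N$
$d = 2$ ($d = \left(-1\right) \left(-2\right) = 2$)
$\left(\left(\left(g{\left(\left(-1 + 4 \cdot 4\right)^{2} \right)} + 2\right) + d\right) + 16\right)^{2} = \left(\left(\left(\left(5 - 3 \left(-1 + 4 \cdot 4\right)^{2}\right) + 2\right) + 2\right) + 16\right)^{2} = \left(\left(\left(\left(5 - 3 \left(-1 + 16\right)^{2}\right) + 2\right) + 2\right) + 16\right)^{2} = \left(\left(\left(\left(5 - 3 \cdot 15^{2}\right) + 2\right) + 2\right) + 16\right)^{2} = \left(\left(\left(\left(5 - 675\right) + 2\right) + 2\right) + 16\right)^{2} = \left(\left(\left(-670 + 2\right) + 2\right) + 16\right)^{2} = \left(\left(-668 + 2\right) + 16\right)^{2} = \left(-666 + 16\right)^{2} = \left(-650\right)^{2} = 422500$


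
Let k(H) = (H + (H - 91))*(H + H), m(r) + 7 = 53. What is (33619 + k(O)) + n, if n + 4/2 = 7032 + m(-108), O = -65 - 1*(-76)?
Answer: 39177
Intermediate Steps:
O = 11 (O = -65 + 76 = 11)
m(r) = 46 (m(r) = -7 + 53 = 46)
n = 7076 (n = -2 + (7032 + 46) = -2 + 7078 = 7076)
k(H) = 2*H*(-91 + 2*H) (k(H) = (H + (-91 + H))*(2*H) = (-91 + 2*H)*(2*H) = 2*H*(-91 + 2*H))
(33619 + k(O)) + n = (33619 + 2*11*(-91 + 2*11)) + 7076 = (33619 + 2*11*(-91 + 22)) + 7076 = (33619 + 2*11*(-69)) + 7076 = (33619 - 1518) + 7076 = 32101 + 7076 = 39177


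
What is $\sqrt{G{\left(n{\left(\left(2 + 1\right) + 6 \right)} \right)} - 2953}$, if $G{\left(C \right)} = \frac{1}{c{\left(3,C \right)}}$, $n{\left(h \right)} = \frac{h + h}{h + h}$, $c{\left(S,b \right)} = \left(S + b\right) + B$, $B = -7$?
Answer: $\frac{2 i \sqrt{6645}}{3} \approx 54.345 i$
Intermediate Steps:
$c{\left(S,b \right)} = -7 + S + b$ ($c{\left(S,b \right)} = \left(S + b\right) - 7 = -7 + S + b$)
$n{\left(h \right)} = 1$ ($n{\left(h \right)} = \frac{2 h}{2 h} = 2 h \frac{1}{2 h} = 1$)
$G{\left(C \right)} = \frac{1}{-4 + C}$ ($G{\left(C \right)} = \frac{1}{-7 + 3 + C} = \frac{1}{-4 + C}$)
$\sqrt{G{\left(n{\left(\left(2 + 1\right) + 6 \right)} \right)} - 2953} = \sqrt{\frac{1}{-4 + 1} - 2953} = \sqrt{\frac{1}{-3} - 2953} = \sqrt{- \frac{1}{3} - 2953} = \sqrt{- \frac{8860}{3}} = \frac{2 i \sqrt{6645}}{3}$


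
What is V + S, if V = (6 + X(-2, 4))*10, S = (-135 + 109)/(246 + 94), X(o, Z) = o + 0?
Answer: 6787/170 ≈ 39.924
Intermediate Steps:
X(o, Z) = o
S = -13/170 (S = -26/340 = -26*1/340 = -13/170 ≈ -0.076471)
V = 40 (V = (6 - 2)*10 = 4*10 = 40)
V + S = 40 - 13/170 = 6787/170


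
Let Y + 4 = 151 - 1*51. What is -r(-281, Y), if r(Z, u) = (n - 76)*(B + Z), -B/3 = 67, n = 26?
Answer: -24100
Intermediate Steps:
B = -201 (B = -3*67 = -201)
Y = 96 (Y = -4 + (151 - 1*51) = -4 + (151 - 51) = -4 + 100 = 96)
r(Z, u) = 10050 - 50*Z (r(Z, u) = (26 - 76)*(-201 + Z) = -50*(-201 + Z) = 10050 - 50*Z)
-r(-281, Y) = -(10050 - 50*(-281)) = -(10050 + 14050) = -1*24100 = -24100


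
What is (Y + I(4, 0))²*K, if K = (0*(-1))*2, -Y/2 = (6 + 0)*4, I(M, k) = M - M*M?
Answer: 0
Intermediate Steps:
I(M, k) = M - M²
Y = -48 (Y = -2*(6 + 0)*4 = -12*4 = -2*24 = -48)
K = 0 (K = 0*2 = 0)
(Y + I(4, 0))²*K = (-48 + 4*(1 - 1*4))²*0 = (-48 + 4*(1 - 4))²*0 = (-48 + 4*(-3))²*0 = (-48 - 12)²*0 = (-60)²*0 = 3600*0 = 0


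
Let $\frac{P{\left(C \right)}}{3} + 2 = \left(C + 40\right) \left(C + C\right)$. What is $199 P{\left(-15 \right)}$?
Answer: $-448944$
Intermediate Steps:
$P{\left(C \right)} = -6 + 6 C \left(40 + C\right)$ ($P{\left(C \right)} = -6 + 3 \left(C + 40\right) \left(C + C\right) = -6 + 3 \left(40 + C\right) 2 C = -6 + 3 \cdot 2 C \left(40 + C\right) = -6 + 6 C \left(40 + C\right)$)
$199 P{\left(-15 \right)} = 199 \left(-6 + 6 \left(-15\right)^{2} + 240 \left(-15\right)\right) = 199 \left(-6 + 6 \cdot 225 - 3600\right) = 199 \left(-6 + 1350 - 3600\right) = 199 \left(-2256\right) = -448944$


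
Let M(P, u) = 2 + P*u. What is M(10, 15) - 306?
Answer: -154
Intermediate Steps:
M(10, 15) - 306 = (2 + 10*15) - 306 = (2 + 150) - 306 = 152 - 306 = -154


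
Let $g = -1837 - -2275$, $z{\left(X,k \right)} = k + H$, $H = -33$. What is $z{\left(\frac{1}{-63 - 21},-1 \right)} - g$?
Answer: $-472$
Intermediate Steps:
$z{\left(X,k \right)} = -33 + k$ ($z{\left(X,k \right)} = k - 33 = -33 + k$)
$g = 438$ ($g = -1837 + 2275 = 438$)
$z{\left(\frac{1}{-63 - 21},-1 \right)} - g = \left(-33 - 1\right) - 438 = -34 - 438 = -472$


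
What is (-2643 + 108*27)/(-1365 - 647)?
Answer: -273/2012 ≈ -0.13569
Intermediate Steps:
(-2643 + 108*27)/(-1365 - 647) = (-2643 + 2916)/(-2012) = 273*(-1/2012) = -273/2012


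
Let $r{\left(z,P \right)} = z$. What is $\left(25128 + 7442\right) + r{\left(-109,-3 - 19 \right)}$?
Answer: $32461$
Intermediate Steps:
$\left(25128 + 7442\right) + r{\left(-109,-3 - 19 \right)} = \left(25128 + 7442\right) - 109 = 32570 - 109 = 32461$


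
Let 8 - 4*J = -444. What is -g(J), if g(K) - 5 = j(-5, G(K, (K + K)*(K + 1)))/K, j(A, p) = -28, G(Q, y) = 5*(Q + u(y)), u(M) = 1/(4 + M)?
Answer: -537/113 ≈ -4.7522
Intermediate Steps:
G(Q, y) = 5*Q + 5/(4 + y) (G(Q, y) = 5*(Q + 1/(4 + y)) = 5*Q + 5/(4 + y))
J = 113 (J = 2 - 1/4*(-444) = 2 + 111 = 113)
g(K) = 5 - 28/K
-g(J) = -(5 - 28/113) = -1*537/113 = -537/113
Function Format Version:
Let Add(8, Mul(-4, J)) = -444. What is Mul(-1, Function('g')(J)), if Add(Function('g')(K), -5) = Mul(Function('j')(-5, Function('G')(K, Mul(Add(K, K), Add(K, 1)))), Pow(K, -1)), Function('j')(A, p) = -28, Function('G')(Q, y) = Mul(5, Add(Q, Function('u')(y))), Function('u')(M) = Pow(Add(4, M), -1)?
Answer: Rational(-537, 113) ≈ -4.7522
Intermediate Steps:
Function('G')(Q, y) = Add(Mul(5, Q), Mul(5, Pow(Add(4, y), -1))) (Function('G')(Q, y) = Mul(5, Add(Q, Pow(Add(4, y), -1))) = Add(Mul(5, Q), Mul(5, Pow(Add(4, y), -1))))
J = 113 (J = Add(2, Mul(Rational(-1, 4), -444)) = Add(2, 111) = 113)
Function('g')(K) = Add(5, Mul(-28, Pow(K, -1)))
Mul(-1, Function('g')(J)) = Mul(-1, Add(5, Mul(-28, Pow(113, -1)))) = Mul(-1, Add(5, Mul(-28, Rational(1, 113)))) = Mul(-1, Add(5, Rational(-28, 113))) = Mul(-1, Rational(537, 113)) = Rational(-537, 113)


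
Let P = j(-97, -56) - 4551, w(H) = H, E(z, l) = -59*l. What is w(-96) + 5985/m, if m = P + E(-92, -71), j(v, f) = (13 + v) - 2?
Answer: -6999/64 ≈ -109.36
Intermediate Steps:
j(v, f) = 11 + v
P = -4637 (P = (11 - 97) - 4551 = -86 - 4551 = -4637)
m = -448 (m = -4637 - 59*(-71) = -4637 + 4189 = -448)
w(-96) + 5985/m = -96 + 5985/(-448) = -96 + 5985*(-1/448) = -96 - 855/64 = -6999/64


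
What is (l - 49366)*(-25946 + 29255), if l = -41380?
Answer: -300278514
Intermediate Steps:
(l - 49366)*(-25946 + 29255) = (-41380 - 49366)*(-25946 + 29255) = -90746*3309 = -300278514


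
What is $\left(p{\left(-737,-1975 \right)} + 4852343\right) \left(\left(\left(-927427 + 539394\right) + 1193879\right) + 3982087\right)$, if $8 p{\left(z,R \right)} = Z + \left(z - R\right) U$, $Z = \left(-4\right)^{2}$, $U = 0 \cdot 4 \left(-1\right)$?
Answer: $23232702752885$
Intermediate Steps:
$U = 0$ ($U = 0 \left(-1\right) = 0$)
$Z = 16$
$p{\left(z,R \right)} = 2$ ($p{\left(z,R \right)} = \frac{16 + \left(z - R\right) 0}{8} = \frac{16 + 0}{8} = \frac{1}{8} \cdot 16 = 2$)
$\left(p{\left(-737,-1975 \right)} + 4852343\right) \left(\left(\left(-927427 + 539394\right) + 1193879\right) + 3982087\right) = \left(2 + 4852343\right) \left(\left(\left(-927427 + 539394\right) + 1193879\right) + 3982087\right) = 4852345 \left(\left(-388033 + 1193879\right) + 3982087\right) = 4852345 \left(805846 + 3982087\right) = 4852345 \cdot 4787933 = 23232702752885$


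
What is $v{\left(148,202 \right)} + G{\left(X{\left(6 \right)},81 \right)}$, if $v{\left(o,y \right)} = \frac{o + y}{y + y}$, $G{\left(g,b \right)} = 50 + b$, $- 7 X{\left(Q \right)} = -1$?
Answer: $\frac{26637}{202} \approx 131.87$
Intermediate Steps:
$X{\left(Q \right)} = \frac{1}{7}$ ($X{\left(Q \right)} = \left(- \frac{1}{7}\right) \left(-1\right) = \frac{1}{7}$)
$v{\left(o,y \right)} = \frac{o + y}{2 y}$
$v{\left(148,202 \right)} + G{\left(X{\left(6 \right)},81 \right)} = \frac{148 + 202}{2 \cdot 202} + \left(50 + 81\right) = \frac{1}{2} \cdot \frac{1}{202} \cdot 350 + 131 = \frac{175}{202} + 131 = \frac{26637}{202}$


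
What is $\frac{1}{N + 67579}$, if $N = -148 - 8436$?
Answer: $\frac{1}{58995} \approx 1.6951 \cdot 10^{-5}$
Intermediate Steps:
$N = -8584$ ($N = -148 - 8436 = -8584$)
$\frac{1}{N + 67579} = \frac{1}{-8584 + 67579} = \frac{1}{58995}$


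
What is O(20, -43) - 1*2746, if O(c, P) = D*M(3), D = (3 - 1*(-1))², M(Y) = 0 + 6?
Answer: -2650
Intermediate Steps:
M(Y) = 6
D = 16 (D = (3 + 1)² = 4² = 16)
O(c, P) = 96 (O(c, P) = 16*6 = 96)
O(20, -43) - 1*2746 = 96 - 1*2746 = 96 - 2746 = -2650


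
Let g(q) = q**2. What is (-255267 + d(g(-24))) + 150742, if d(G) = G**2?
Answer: 227251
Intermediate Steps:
(-255267 + d(g(-24))) + 150742 = (-255267 + ((-24)**2)**2) + 150742 = (-255267 + 576**2) + 150742 = (-255267 + 331776) + 150742 = 76509 + 150742 = 227251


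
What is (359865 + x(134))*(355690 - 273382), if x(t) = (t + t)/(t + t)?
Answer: 29619850728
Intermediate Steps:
x(t) = 1 (x(t) = (2*t)/((2*t)) = (2*t)*(1/(2*t)) = 1)
(359865 + x(134))*(355690 - 273382) = (359865 + 1)*(355690 - 273382) = 359866*82308 = 29619850728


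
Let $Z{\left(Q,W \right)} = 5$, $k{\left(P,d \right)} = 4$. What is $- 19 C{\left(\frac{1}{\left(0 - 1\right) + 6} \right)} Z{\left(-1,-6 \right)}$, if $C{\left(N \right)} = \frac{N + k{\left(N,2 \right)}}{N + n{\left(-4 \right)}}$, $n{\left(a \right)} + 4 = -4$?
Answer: $\frac{665}{13} \approx 51.154$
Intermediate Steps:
$n{\left(a \right)} = -8$ ($n{\left(a \right)} = -4 - 4 = -8$)
$C{\left(N \right)} = \frac{4 + N}{-8 + N}$ ($C{\left(N \right)} = \frac{N + 4}{N - 8} = \frac{4 + N}{-8 + N}$)
$- 19 C{\left(\frac{1}{\left(0 - 1\right) + 6} \right)} Z{\left(-1,-6 \right)} = - 19 \frac{4 + \frac{1}{\left(0 - 1\right) + 6}}{-8 + \frac{1}{\left(0 - 1\right) + 6}} \cdot 5 = - 19 \frac{4 + \frac{1}{-1 + 6}}{-8 + \frac{1}{-1 + 6}} \cdot 5 = - 19 \frac{4 + \frac{1}{5}}{-8 + \frac{1}{5}} \cdot 5 = - 19 \frac{1}{- \frac{39}{5}} \cdot \frac{21}{5} \cdot 5 = - 19 \left(\left(- \frac{5}{39}\right) \frac{21}{5}\right) 5 = \left(-19\right) \left(- \frac{7}{13}\right) 5 = \frac{133}{13} \cdot 5 = \frac{665}{13}$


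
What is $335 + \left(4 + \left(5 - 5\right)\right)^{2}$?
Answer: $351$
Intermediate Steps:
$335 + \left(4 + \left(5 - 5\right)\right)^{2} = 335 + \left(4 + 0\right)^{2} = 335 + 4^{2} = 335 + 16 = 351$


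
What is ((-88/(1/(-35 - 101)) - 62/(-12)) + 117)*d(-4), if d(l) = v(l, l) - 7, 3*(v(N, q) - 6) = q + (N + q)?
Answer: -362705/6 ≈ -60451.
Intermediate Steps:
v(N, q) = 6 + N/3 + 2*q/3 (v(N, q) = 6 + (q + (N + q))/3 = 6 + (N + 2*q)/3 = 6 + (N/3 + 2*q/3) = 6 + N/3 + 2*q/3)
d(l) = -1 + l (d(l) = (6 + l/3 + 2*l/3) - 7 = (6 + l) - 7 = -1 + l)
((-88/(1/(-35 - 101)) - 62/(-12)) + 117)*d(-4) = ((-88/(1/(-35 - 101)) - 62/(-12)) + 117)*(-1 - 4) = ((-88/(1/(-136)) - 62*(-1/12)) + 117)*(-5) = ((-88/(-1/136) + 31/6) + 117)*(-5) = ((-88*(-136) + 31/6) + 117)*(-5) = ((11968 + 31/6) + 117)*(-5) = (71839/6 + 117)*(-5) = (72541/6)*(-5) = -362705/6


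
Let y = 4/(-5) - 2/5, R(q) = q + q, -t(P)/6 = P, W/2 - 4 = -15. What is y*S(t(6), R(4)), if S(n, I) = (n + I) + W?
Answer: 60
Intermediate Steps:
W = -22 (W = 8 + 2*(-15) = 8 - 30 = -22)
t(P) = -6*P
R(q) = 2*q
S(n, I) = -22 + I + n (S(n, I) = (n + I) - 22 = (I + n) - 22 = -22 + I + n)
y = -6/5 (y = 4*(-1/5) - 2*1/5 = -4/5 - 2/5 = -6/5 ≈ -1.2000)
y*S(t(6), R(4)) = -6*(-22 + 2*4 - 6*6)/5 = -6*(-22 + 8 - 36)/5 = -6/5*(-50) = 60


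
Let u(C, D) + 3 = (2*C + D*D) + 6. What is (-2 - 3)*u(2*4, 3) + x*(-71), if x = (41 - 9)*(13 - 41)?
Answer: 63476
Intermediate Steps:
u(C, D) = 3 + D² + 2*C (u(C, D) = -3 + ((2*C + D*D) + 6) = -3 + ((2*C + D²) + 6) = -3 + ((D² + 2*C) + 6) = -3 + (6 + D² + 2*C) = 3 + D² + 2*C)
x = -896 (x = 32*(-28) = -896)
(-2 - 3)*u(2*4, 3) + x*(-71) = (-2 - 3)*(3 + 3² + 2*(2*4)) - 896*(-71) = -5*(3 + 9 + 2*8) + 63616 = -5*(3 + 9 + 16) + 63616 = -5*28 + 63616 = -140 + 63616 = 63476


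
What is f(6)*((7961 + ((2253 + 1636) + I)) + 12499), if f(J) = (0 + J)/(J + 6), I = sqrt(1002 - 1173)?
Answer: 24349/2 + 3*I*sqrt(19)/2 ≈ 12175.0 + 6.5383*I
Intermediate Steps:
I = 3*I*sqrt(19) (I = sqrt(-171) = 3*I*sqrt(19) ≈ 13.077*I)
f(J) = J/(6 + J)
f(6)*((7961 + ((2253 + 1636) + I)) + 12499) = (6/(6 + 6))*((7961 + ((2253 + 1636) + 3*I*sqrt(19))) + 12499) = (6/12)*((7961 + (3889 + 3*I*sqrt(19))) + 12499) = (6*(1/12))*((11850 + 3*I*sqrt(19)) + 12499) = (24349 + 3*I*sqrt(19))/2 = 24349/2 + 3*I*sqrt(19)/2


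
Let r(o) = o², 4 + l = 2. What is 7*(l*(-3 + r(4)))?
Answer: -182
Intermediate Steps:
l = -2 (l = -4 + 2 = -2)
7*(l*(-3 + r(4))) = 7*(-2*(-3 + 4²)) = 7*(-2*(-3 + 16)) = 7*(-2*13) = 7*(-26) = -182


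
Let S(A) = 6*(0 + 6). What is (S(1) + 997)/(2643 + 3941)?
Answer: 1033/6584 ≈ 0.15690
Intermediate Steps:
S(A) = 36 (S(A) = 6*6 = 36)
(S(1) + 997)/(2643 + 3941) = (36 + 997)/(2643 + 3941) = 1033/6584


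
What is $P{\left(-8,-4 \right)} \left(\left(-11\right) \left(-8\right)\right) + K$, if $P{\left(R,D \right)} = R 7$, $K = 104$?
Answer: $-4824$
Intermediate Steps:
$P{\left(R,D \right)} = 7 R$
$P{\left(-8,-4 \right)} \left(\left(-11\right) \left(-8\right)\right) + K = 7 \left(-8\right) \left(\left(-11\right) \left(-8\right)\right) + 104 = \left(-56\right) 88 + 104 = -4928 + 104 = -4824$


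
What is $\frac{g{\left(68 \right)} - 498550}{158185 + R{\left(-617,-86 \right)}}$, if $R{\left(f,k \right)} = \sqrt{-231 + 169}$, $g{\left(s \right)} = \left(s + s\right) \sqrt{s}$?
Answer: $- \frac{498550 - 272 \sqrt{17}}{158185 + i \sqrt{62}} \approx -3.1446 + 0.00015653 i$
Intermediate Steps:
$g{\left(s \right)} = 2 s^{\frac{3}{2}}$ ($g{\left(s \right)} = 2 s \sqrt{s} = 2 s^{\frac{3}{2}}$)
$R{\left(f,k \right)} = i \sqrt{62}$ ($R{\left(f,k \right)} = \sqrt{-62} = i \sqrt{62}$)
$\frac{g{\left(68 \right)} - 498550}{158185 + R{\left(-617,-86 \right)}} = \frac{2 \cdot 68^{\frac{3}{2}} - 498550}{158185 + i \sqrt{62}} = \frac{2 \cdot 136 \sqrt{17} - 498550}{158185 + i \sqrt{62}} = \frac{272 \sqrt{17} - 498550}{158185 + i \sqrt{62}} = \frac{-498550 + 272 \sqrt{17}}{158185 + i \sqrt{62}}$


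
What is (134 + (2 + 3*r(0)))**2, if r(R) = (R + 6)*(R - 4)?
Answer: 4096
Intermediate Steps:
r(R) = (-4 + R)*(6 + R) (r(R) = (6 + R)*(-4 + R) = (-4 + R)*(6 + R))
(134 + (2 + 3*r(0)))**2 = (134 + (2 + 3*(-24 + 0**2 + 2*0)))**2 = (134 + (2 + 3*(-24 + 0 + 0)))**2 = (134 + (2 + 3*(-24)))**2 = (134 + (2 - 72))**2 = (134 - 70)**2 = 64**2 = 4096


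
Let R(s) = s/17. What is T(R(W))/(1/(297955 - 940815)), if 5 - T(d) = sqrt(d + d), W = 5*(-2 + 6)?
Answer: -3214300 + 1285720*sqrt(170)/17 ≈ -2.2282e+6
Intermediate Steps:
W = 20 (W = 5*4 = 20)
R(s) = s/17 (R(s) = s*(1/17) = s/17)
T(d) = 5 - sqrt(2)*sqrt(d) (T(d) = 5 - sqrt(d + d) = 5 - sqrt(2*d) = 5 - sqrt(2)*sqrt(d))
T(R(W))/(1/(297955 - 940815)) = (5 - sqrt(2)*sqrt((1/17)*20))/(1/(297955 - 940815)) = (5 - sqrt(2)*sqrt(20/17))/(1/(-642860)) = (5 - sqrt(2)*2*sqrt(85)/17)/(-1/642860) = (5 - 2*sqrt(170)/17)*(-642860) = -3214300 + 1285720*sqrt(170)/17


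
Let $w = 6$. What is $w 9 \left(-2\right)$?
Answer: $-108$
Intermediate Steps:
$w 9 \left(-2\right) = 6 \cdot 9 \left(-2\right) = 54 \left(-2\right) = -108$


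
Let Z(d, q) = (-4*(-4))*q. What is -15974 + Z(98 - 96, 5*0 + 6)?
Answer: -15878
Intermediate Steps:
Z(d, q) = 16*q
-15974 + Z(98 - 96, 5*0 + 6) = -15974 + 16*(5*0 + 6) = -15974 + 16*(0 + 6) = -15974 + 16*6 = -15974 + 96 = -15878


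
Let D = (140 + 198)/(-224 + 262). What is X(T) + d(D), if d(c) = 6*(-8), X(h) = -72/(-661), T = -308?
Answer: -31656/661 ≈ -47.891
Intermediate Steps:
D = 169/19 (D = 338/38 = 338*(1/38) = 169/19 ≈ 8.8947)
X(h) = 72/661 (X(h) = -72*(-1/661) = 72/661)
d(c) = -48
X(T) + d(D) = 72/661 - 48 = -31656/661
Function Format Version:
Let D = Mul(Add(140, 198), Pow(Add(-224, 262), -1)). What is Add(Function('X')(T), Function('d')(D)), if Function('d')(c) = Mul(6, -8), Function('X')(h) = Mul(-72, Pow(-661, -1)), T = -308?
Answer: Rational(-31656, 661) ≈ -47.891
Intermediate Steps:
D = Rational(169, 19) (D = Mul(338, Pow(38, -1)) = Mul(338, Rational(1, 38)) = Rational(169, 19) ≈ 8.8947)
Function('X')(h) = Rational(72, 661) (Function('X')(h) = Mul(-72, Rational(-1, 661)) = Rational(72, 661))
Function('d')(c) = -48
Add(Function('X')(T), Function('d')(D)) = Add(Rational(72, 661), -48) = Rational(-31656, 661)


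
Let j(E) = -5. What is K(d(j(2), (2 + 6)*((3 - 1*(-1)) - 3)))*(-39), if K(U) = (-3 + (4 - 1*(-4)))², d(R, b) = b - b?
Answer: -975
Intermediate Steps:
d(R, b) = 0
K(U) = 25 (K(U) = (-3 + (4 + 4))² = (-3 + 8)² = 5² = 25)
K(d(j(2), (2 + 6)*((3 - 1*(-1)) - 3)))*(-39) = 25*(-39) = -975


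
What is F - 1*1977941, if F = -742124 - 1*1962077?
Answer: -4682142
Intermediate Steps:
F = -2704201 (F = -742124 - 1962077 = -2704201)
F - 1*1977941 = -2704201 - 1*1977941 = -2704201 - 1977941 = -4682142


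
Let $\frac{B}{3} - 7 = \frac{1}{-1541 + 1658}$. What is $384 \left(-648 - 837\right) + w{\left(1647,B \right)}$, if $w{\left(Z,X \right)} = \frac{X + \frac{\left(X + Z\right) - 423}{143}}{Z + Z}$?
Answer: $- \frac{581981802628}{1020591} \approx -5.7024 \cdot 10^{5}$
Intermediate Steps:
$B = \frac{820}{39}$ ($B = 21 + \frac{3}{-1541 + 1658} = 21 + \frac{3}{117} = 21 + 3 \cdot \frac{1}{117} = 21 + \frac{1}{39} = \frac{820}{39} \approx 21.026$)
$w{\left(Z,X \right)} = \frac{- \frac{423}{143} + \frac{Z}{143} + \frac{144 X}{143}}{2 Z}$ ($w{\left(Z,X \right)} = \frac{X + \left(-423 + X + Z\right) \frac{1}{143}}{2 Z} = \left(X + \left(- \frac{423}{143} + \frac{X}{143} + \frac{Z}{143}\right)\right) \frac{1}{2 Z} = \left(- \frac{423}{143} + \frac{Z}{143} + \frac{144 X}{143}\right) \frac{1}{2 Z} = \frac{- \frac{423}{143} + \frac{Z}{143} + \frac{144 X}{143}}{2 Z}$)
$384 \left(-648 - 837\right) + w{\left(1647,B \right)} = 384 \left(-648 - 837\right) + \frac{-423 + 1647 + 144 \cdot \frac{820}{39}}{286 \cdot 1647} = 384 \left(-1485\right) + \frac{1}{286} \cdot \frac{1}{1647} \left(-423 + 1647 + \frac{39360}{13}\right) = -570240 + \frac{1}{286} \cdot \frac{1}{1647} \cdot \frac{55272}{13} = -570240 + \frac{9212}{1020591} = - \frac{581981802628}{1020591}$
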